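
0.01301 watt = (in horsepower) 1.745e-05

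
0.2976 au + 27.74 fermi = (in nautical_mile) 2.404e+07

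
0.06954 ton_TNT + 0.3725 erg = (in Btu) 2.758e+05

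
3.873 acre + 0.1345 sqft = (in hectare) 1.567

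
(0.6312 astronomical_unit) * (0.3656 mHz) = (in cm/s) 3.452e+09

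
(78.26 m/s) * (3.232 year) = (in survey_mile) 4.956e+06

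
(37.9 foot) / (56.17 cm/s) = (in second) 20.57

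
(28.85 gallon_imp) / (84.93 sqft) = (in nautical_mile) 8.975e-06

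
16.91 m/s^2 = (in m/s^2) 16.91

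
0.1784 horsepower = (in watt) 133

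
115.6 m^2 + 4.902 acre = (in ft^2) 2.148e+05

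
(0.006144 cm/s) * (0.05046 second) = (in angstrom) 3.1e+04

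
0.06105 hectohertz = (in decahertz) 0.6105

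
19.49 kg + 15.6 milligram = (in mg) 1.949e+07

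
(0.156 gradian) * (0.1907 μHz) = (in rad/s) 4.673e-10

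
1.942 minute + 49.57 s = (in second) 166.1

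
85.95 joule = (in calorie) 20.54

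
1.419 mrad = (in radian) 0.001419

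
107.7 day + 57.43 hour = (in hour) 2642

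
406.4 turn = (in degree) 1.463e+05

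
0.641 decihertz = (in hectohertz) 0.000641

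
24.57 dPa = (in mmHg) 0.01843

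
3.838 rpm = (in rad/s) 0.4019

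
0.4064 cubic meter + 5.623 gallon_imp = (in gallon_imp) 95.02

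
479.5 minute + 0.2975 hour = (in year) 0.0009463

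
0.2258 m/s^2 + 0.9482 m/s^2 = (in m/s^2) 1.174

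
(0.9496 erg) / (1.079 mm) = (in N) 8.801e-05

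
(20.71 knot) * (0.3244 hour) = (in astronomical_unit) 8.317e-08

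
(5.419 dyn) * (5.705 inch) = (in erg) 78.53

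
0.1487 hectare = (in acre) 0.3674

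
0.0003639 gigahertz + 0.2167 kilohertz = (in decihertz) 3.641e+06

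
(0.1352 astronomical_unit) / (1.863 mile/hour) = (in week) 4.015e+04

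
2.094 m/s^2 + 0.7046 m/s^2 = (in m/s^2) 2.799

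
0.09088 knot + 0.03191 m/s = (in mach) 0.000231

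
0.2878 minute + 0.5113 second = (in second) 17.78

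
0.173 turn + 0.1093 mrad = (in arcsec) 2.242e+05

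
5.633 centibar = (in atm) 0.05559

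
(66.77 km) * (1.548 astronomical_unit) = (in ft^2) 1.664e+17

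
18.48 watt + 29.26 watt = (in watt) 47.74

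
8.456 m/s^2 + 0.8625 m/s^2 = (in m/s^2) 9.319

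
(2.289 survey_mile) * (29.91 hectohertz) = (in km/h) 3.967e+07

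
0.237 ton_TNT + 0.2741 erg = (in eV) 6.189e+27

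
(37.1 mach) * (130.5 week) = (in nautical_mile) 5.384e+08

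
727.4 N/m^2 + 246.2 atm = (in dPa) 2.495e+08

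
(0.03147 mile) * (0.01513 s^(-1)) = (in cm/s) 76.63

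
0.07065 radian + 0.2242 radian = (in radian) 0.2949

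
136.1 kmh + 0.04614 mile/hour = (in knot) 73.53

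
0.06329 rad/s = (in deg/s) 3.626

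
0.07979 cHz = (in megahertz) 7.979e-10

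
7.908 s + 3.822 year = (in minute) 2.009e+06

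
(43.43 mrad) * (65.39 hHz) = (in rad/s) 284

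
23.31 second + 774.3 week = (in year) 14.85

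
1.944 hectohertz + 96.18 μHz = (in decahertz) 19.44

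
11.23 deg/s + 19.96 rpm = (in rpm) 21.83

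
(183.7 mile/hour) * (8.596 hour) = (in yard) 2.779e+06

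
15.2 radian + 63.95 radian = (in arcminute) 2.721e+05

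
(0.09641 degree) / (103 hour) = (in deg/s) 2.6e-07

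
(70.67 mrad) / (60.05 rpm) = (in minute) 0.0001873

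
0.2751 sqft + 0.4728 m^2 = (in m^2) 0.4984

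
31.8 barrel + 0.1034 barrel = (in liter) 5072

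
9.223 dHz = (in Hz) 0.9223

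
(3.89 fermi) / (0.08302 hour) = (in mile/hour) 2.912e-17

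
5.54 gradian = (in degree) 4.986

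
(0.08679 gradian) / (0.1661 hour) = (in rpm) 2.177e-05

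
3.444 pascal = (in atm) 3.399e-05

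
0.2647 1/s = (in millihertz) 264.7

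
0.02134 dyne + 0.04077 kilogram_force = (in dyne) 3.998e+04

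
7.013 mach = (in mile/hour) 5342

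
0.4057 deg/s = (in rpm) 0.06762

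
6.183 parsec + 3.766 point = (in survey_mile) 1.185e+14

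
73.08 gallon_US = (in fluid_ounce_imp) 9736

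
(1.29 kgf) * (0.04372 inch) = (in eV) 8.768e+16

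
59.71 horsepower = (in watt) 4.453e+04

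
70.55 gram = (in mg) 7.055e+04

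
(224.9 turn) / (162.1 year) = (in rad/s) 2.764e-07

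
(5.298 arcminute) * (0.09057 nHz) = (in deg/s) 7.997e-12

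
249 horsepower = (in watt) 1.857e+05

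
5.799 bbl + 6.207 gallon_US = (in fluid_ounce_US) 3.197e+04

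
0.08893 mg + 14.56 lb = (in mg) 6.604e+06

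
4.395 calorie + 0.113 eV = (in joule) 18.39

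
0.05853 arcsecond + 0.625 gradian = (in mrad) 9.818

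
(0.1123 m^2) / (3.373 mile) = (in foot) 6.787e-05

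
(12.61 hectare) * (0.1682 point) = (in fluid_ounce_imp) 2.633e+05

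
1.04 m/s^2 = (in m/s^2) 1.04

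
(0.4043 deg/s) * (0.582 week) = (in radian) 2484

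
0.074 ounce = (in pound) 0.004625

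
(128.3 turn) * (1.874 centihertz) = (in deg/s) 865.6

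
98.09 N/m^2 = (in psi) 0.01423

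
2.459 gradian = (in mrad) 38.63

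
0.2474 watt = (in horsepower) 0.0003318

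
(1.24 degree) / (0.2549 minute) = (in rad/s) 0.001415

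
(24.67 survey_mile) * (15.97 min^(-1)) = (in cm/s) 1.057e+06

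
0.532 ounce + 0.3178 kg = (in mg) 3.329e+05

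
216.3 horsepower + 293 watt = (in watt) 1.616e+05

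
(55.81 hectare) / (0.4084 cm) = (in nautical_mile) 7.379e+04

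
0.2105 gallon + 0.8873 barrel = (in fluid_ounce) 4797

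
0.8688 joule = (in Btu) 0.0008235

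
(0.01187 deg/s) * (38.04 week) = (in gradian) 3.034e+05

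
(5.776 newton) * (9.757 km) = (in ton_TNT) 1.347e-05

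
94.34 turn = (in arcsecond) 1.223e+08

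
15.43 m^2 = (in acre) 0.003813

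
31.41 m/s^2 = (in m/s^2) 31.41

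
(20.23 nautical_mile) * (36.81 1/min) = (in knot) 4.468e+04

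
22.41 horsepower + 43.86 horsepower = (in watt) 4.942e+04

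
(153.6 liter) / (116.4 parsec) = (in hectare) 4.276e-24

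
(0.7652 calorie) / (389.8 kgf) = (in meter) 0.0008375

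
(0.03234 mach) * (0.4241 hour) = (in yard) 1.839e+04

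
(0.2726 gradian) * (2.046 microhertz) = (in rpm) 8.366e-08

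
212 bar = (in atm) 209.2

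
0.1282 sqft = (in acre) 2.943e-06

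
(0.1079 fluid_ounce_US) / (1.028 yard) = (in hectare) 3.395e-10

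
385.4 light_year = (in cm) 3.646e+20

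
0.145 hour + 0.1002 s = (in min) 8.702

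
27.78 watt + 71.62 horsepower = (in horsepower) 71.66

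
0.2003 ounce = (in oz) 0.2003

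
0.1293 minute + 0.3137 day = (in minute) 451.9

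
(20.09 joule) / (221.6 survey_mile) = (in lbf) 1.266e-05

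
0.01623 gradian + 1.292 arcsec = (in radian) 0.0002612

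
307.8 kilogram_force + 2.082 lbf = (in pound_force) 680.7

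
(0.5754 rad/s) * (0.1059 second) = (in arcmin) 209.5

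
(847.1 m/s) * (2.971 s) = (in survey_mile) 1.564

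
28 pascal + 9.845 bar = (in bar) 9.845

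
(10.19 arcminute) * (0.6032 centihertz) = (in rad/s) 1.788e-05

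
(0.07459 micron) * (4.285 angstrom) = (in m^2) 3.196e-17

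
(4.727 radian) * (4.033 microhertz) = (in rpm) 0.000182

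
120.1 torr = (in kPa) 16.01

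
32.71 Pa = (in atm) 0.0003228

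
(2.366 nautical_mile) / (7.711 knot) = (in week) 0.001826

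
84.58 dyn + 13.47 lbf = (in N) 59.92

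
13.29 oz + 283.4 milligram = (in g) 377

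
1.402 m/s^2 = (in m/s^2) 1.402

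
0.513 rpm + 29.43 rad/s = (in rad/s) 29.48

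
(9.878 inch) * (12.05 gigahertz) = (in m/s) 3.023e+09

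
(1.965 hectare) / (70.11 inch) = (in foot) 3.62e+04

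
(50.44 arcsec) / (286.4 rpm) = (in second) 8.154e-06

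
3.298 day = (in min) 4749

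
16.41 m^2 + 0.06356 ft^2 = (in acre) 0.004056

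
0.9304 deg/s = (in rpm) 0.1551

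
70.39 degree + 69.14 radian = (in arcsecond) 1.451e+07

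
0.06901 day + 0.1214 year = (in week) 6.34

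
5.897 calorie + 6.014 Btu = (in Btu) 6.037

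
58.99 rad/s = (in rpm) 563.3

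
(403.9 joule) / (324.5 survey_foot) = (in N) 4.084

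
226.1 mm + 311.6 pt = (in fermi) 3.36e+14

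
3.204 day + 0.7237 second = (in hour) 76.9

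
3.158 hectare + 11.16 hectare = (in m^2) 1.432e+05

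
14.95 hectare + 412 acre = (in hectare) 181.7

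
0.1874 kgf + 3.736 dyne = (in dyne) 1.838e+05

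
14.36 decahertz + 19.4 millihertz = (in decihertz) 1436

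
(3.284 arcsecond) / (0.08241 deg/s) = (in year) 3.51e-10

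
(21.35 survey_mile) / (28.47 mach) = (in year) 1.124e-07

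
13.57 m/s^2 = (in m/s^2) 13.57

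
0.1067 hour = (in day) 0.004446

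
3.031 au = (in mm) 4.534e+14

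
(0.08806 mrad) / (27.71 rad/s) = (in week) 5.254e-12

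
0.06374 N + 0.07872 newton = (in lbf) 0.03203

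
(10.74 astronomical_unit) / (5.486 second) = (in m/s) 2.929e+11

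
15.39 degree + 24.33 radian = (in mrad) 2.46e+04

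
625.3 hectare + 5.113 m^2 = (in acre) 1545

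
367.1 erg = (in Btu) 3.479e-08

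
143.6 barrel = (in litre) 2.283e+04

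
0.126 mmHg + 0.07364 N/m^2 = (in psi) 0.002447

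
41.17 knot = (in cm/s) 2118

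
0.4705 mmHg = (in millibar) 0.6273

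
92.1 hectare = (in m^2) 9.21e+05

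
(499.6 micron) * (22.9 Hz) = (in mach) 3.36e-05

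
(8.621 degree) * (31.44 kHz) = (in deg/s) 2.71e+05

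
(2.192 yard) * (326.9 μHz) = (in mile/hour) 0.001466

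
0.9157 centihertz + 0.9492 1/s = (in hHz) 0.009584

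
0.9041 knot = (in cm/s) 46.51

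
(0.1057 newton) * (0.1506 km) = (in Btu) 0.01509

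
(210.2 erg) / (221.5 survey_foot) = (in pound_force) 6.999e-08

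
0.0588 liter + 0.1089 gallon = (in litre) 0.471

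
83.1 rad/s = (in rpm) 793.5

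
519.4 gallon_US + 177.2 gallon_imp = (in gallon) 732.2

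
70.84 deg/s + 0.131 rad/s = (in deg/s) 78.35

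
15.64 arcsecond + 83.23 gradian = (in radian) 1.307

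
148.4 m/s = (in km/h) 534.2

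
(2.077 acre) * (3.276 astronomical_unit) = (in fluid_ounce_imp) 1.45e+20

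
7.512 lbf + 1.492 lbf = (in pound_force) 9.004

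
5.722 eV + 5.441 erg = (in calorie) 1.3e-07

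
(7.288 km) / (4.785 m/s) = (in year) 4.83e-05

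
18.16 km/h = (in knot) 9.806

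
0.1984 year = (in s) 6.257e+06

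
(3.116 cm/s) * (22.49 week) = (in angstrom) 4.238e+15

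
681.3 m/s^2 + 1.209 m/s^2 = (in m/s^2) 682.5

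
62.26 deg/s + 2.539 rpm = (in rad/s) 1.353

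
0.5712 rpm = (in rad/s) 0.05982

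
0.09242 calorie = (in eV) 2.413e+18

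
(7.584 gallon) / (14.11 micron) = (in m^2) 2035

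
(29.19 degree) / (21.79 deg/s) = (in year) 4.248e-08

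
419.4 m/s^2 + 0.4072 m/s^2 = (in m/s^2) 419.8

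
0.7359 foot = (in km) 0.0002243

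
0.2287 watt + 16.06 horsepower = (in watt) 1.198e+04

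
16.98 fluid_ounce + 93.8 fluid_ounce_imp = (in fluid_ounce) 107.1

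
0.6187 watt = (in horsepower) 0.0008297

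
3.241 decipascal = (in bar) 3.241e-06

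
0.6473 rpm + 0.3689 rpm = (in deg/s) 6.097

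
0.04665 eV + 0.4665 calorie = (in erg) 1.952e+07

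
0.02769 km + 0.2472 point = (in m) 27.69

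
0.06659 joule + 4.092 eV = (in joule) 0.06659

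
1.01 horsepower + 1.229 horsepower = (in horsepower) 2.239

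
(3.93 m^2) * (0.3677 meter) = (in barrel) 9.089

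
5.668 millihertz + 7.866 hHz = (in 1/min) 4.72e+04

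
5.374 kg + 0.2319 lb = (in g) 5479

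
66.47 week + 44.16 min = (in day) 465.3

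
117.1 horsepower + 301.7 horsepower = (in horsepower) 418.8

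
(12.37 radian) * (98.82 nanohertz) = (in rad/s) 1.222e-06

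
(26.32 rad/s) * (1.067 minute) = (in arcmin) 5.793e+06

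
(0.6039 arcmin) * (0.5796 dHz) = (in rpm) 9.723e-05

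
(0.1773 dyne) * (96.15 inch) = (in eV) 2.703e+13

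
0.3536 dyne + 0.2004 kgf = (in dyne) 1.965e+05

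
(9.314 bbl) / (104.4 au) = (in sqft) 1.021e-12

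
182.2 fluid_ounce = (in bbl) 0.03389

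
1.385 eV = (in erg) 2.219e-12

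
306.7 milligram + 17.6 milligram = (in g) 0.3243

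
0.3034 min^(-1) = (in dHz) 0.05057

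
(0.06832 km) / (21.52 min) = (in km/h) 0.1905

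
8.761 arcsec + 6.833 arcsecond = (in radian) 7.56e-05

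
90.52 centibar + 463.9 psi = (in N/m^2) 3.289e+06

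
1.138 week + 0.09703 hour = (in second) 6.886e+05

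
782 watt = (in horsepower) 1.049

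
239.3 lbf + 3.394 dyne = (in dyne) 1.064e+08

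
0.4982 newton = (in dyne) 4.982e+04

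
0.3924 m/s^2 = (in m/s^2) 0.3924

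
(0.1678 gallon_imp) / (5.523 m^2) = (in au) 9.233e-16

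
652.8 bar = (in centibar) 6.528e+04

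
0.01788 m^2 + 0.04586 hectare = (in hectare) 0.04586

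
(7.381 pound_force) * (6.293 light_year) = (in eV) 1.22e+37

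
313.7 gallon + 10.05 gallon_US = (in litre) 1226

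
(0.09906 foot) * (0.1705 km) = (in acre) 0.001272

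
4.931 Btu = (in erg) 5.202e+10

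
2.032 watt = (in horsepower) 0.002725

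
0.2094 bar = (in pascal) 2.094e+04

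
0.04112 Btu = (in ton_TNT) 1.037e-08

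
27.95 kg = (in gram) 2.795e+04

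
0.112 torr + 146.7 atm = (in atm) 146.7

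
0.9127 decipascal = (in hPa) 0.0009127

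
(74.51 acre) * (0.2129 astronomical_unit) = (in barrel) 6.04e+16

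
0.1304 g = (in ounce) 0.0046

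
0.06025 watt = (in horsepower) 8.08e-05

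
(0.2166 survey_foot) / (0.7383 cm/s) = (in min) 0.149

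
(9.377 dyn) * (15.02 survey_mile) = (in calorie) 0.5417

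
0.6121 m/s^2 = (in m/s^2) 0.6121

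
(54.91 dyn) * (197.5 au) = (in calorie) 3.878e+09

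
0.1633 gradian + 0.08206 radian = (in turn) 0.01347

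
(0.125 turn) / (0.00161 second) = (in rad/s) 487.8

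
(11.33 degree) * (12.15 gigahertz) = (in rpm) 2.294e+10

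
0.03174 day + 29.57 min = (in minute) 75.28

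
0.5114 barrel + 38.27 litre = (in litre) 119.6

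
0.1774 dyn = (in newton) 1.774e-06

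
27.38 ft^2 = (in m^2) 2.544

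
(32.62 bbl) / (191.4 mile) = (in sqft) 0.0001812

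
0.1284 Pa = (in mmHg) 0.0009631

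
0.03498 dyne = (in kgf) 3.567e-08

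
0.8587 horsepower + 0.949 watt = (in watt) 641.3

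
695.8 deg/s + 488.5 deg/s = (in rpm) 197.4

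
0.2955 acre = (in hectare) 0.1196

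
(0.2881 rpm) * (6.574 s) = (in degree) 11.36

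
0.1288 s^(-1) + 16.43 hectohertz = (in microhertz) 1.643e+09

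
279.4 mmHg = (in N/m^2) 3.725e+04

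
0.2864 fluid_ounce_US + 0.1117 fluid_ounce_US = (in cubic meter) 1.177e-05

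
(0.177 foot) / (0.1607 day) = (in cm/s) 0.0003886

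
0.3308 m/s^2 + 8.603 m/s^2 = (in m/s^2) 8.934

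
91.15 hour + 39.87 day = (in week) 6.238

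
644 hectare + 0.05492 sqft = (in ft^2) 6.932e+07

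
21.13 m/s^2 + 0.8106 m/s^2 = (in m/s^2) 21.94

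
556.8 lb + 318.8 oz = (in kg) 261.6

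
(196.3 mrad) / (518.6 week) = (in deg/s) 3.586e-08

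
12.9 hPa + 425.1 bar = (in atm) 419.6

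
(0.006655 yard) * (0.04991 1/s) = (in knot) 0.0005904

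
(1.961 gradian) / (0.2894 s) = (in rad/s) 0.1064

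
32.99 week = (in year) 0.6327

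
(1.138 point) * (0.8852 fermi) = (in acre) 8.781e-23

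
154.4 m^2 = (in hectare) 0.01544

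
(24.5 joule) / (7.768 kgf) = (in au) 2.15e-12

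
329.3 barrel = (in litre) 5.235e+04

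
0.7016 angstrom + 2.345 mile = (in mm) 3.774e+06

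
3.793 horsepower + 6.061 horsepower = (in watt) 7348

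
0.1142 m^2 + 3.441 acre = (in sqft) 1.499e+05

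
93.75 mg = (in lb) 0.0002067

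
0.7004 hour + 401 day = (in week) 57.29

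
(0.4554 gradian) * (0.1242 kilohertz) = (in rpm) 8.484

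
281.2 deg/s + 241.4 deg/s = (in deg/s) 522.6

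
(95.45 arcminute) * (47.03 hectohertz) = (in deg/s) 7482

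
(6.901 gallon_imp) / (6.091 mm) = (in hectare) 0.0005151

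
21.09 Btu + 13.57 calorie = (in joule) 2.231e+04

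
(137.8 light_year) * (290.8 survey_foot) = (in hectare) 1.156e+16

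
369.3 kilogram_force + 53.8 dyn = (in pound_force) 814.2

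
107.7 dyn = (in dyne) 107.7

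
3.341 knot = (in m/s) 1.719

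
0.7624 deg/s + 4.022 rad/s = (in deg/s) 231.2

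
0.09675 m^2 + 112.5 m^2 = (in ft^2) 1212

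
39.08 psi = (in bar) 2.694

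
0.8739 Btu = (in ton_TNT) 2.204e-07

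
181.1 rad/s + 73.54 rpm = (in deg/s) 1.082e+04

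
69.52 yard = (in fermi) 6.357e+16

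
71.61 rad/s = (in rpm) 683.8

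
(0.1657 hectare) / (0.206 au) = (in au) 3.594e-19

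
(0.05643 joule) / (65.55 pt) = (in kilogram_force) 0.2488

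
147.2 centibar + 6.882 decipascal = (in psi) 21.35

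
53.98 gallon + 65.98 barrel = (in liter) 1.069e+04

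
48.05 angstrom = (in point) 1.362e-05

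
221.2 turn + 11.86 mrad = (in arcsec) 2.867e+08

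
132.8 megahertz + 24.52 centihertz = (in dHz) 1.328e+09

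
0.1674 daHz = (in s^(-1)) 1.674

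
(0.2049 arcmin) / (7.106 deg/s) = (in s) 0.0004806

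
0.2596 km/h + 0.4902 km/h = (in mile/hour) 0.4659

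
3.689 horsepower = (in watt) 2751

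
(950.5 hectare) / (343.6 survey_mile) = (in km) 0.01719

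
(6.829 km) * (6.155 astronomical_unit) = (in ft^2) 6.768e+16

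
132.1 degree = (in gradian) 146.8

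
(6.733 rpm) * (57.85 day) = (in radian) 3.524e+06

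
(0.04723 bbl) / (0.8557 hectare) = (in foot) 2.879e-06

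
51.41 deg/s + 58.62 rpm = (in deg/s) 403.1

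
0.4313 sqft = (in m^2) 0.04007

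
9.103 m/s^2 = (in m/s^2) 9.103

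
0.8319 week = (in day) 5.823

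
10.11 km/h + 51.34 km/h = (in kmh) 61.45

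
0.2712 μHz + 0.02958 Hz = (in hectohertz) 0.0002958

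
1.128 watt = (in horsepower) 0.001513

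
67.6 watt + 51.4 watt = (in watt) 119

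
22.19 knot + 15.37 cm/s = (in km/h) 41.65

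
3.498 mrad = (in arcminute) 12.03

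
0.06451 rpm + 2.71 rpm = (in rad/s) 0.2905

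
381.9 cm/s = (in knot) 7.424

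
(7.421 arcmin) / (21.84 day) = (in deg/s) 6.555e-08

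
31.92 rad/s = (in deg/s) 1829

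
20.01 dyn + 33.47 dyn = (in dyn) 53.48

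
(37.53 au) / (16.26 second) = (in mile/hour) 7.724e+11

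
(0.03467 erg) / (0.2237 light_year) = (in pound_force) 3.683e-25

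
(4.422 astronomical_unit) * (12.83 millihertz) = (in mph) 1.899e+10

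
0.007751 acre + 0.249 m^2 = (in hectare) 0.003162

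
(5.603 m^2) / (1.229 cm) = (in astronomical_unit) 3.047e-09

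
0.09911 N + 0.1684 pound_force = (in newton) 0.8482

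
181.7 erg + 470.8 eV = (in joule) 1.817e-05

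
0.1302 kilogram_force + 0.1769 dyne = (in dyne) 1.277e+05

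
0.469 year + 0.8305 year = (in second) 4.098e+07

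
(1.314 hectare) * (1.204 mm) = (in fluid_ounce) 5.35e+05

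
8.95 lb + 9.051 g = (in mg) 4.069e+06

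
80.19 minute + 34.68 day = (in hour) 833.7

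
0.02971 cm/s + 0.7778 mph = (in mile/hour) 0.7785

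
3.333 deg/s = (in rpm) 0.5555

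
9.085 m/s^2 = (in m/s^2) 9.085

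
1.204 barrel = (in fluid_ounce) 6473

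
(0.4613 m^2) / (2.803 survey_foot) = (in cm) 53.99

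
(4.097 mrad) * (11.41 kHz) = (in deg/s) 2678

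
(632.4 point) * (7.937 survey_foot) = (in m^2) 0.5397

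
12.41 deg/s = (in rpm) 2.068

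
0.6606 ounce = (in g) 18.73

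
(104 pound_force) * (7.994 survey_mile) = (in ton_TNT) 0.001422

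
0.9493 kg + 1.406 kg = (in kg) 2.355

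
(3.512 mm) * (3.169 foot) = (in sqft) 0.03651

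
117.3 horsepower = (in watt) 8.747e+04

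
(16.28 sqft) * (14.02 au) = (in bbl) 1.995e+13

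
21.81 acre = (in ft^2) 9.5e+05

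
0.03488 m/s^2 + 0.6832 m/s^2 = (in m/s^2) 0.7181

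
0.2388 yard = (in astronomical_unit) 1.46e-12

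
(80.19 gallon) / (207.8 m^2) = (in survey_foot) 0.004793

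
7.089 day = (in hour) 170.1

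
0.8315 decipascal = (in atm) 8.206e-07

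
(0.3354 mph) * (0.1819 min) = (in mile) 0.001017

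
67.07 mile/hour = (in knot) 58.28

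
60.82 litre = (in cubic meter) 0.06082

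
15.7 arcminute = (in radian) 0.004567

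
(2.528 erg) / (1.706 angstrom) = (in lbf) 333.1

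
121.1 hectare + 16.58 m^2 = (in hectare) 121.1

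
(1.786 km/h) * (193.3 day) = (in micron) 8.286e+12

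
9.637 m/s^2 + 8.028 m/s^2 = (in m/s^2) 17.66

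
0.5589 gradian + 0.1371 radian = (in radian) 0.1459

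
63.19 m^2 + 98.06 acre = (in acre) 98.08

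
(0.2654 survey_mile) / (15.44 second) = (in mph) 61.88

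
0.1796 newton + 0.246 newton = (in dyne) 4.256e+04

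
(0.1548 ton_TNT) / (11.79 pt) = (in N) 1.557e+11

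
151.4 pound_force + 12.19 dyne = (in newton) 673.5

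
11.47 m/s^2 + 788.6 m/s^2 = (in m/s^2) 800.1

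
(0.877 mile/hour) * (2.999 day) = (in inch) 3.999e+06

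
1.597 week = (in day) 11.18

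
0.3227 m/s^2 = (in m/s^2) 0.3227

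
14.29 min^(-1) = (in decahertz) 0.02382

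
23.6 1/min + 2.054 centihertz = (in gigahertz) 4.139e-10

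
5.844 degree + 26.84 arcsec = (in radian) 0.1021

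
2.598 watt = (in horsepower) 0.003484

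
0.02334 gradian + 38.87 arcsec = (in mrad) 0.5551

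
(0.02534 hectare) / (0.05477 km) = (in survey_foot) 15.18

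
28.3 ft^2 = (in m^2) 2.629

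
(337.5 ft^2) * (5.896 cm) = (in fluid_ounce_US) 6.251e+04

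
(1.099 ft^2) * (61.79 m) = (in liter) 6309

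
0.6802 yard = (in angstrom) 6.22e+09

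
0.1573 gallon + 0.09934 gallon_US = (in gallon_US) 0.2566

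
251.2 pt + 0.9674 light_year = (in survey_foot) 3.003e+16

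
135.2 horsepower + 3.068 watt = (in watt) 1.008e+05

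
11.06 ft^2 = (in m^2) 1.028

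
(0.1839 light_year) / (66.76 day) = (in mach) 8.858e+05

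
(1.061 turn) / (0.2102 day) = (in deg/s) 0.02103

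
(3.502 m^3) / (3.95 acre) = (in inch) 0.008625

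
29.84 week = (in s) 1.805e+07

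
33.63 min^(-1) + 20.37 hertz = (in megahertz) 2.093e-05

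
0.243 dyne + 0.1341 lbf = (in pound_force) 0.1341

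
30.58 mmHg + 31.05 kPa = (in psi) 5.095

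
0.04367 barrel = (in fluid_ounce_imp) 244.4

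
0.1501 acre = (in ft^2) 6538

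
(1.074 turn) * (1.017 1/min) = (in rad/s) 0.1144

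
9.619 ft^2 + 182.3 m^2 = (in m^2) 183.2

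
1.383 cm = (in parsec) 4.482e-19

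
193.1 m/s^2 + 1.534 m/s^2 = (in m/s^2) 194.6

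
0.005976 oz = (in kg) 0.0001694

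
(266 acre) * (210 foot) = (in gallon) 1.82e+10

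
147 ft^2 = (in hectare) 0.001366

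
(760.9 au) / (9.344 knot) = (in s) 2.368e+13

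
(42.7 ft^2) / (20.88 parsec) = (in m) 6.157e-18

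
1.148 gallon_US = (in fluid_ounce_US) 146.9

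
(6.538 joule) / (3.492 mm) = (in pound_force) 420.9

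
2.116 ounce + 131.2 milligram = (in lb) 0.1325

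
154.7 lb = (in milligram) 7.017e+07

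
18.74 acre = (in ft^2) 8.163e+05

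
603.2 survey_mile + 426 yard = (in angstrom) 9.711e+15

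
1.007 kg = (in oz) 35.52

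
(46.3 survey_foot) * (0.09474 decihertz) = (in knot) 0.2599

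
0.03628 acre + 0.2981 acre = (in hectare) 0.1353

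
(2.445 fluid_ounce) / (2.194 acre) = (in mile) 5.06e-12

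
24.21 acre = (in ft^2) 1.055e+06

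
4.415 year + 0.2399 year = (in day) 1699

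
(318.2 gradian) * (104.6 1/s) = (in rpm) 4993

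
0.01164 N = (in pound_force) 0.002617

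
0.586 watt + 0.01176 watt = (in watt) 0.5978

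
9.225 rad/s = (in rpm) 88.09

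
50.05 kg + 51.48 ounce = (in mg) 5.151e+07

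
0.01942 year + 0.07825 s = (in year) 0.01942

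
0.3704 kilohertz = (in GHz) 3.704e-07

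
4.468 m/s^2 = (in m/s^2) 4.468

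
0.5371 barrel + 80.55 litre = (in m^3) 0.1659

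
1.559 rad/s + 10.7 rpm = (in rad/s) 2.68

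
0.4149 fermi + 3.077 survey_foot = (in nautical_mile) 0.0005064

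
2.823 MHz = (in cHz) 2.823e+08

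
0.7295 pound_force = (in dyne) 3.245e+05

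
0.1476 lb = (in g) 66.95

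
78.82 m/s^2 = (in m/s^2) 78.82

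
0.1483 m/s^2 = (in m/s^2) 0.1483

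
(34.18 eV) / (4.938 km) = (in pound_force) 2.493e-22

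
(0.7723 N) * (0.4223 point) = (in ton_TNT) 2.75e-14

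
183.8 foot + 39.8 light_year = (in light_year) 39.8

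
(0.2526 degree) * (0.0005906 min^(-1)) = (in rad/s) 4.34e-08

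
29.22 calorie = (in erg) 1.223e+09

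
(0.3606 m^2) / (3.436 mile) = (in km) 6.521e-08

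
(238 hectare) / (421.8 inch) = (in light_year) 2.348e-11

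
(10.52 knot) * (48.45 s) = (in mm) 2.622e+05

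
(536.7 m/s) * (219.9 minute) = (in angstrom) 7.081e+16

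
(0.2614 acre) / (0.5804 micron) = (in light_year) 1.927e-07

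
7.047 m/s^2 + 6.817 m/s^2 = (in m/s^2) 13.86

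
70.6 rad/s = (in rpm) 674.2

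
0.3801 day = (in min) 547.3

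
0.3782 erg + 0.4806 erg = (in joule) 8.588e-08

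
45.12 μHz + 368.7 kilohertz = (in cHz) 3.687e+07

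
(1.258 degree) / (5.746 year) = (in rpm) 1.157e-09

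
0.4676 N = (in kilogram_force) 0.04768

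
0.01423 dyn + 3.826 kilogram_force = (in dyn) 3.752e+06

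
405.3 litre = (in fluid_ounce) 1.37e+04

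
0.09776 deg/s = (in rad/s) 0.001706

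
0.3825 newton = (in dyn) 3.825e+04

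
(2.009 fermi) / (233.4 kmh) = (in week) 5.124e-23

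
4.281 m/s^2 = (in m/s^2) 4.281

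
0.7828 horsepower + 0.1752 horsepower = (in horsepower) 0.958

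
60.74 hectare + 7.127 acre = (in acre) 157.2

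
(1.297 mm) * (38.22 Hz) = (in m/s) 0.04957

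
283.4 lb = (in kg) 128.5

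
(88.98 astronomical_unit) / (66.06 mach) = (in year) 18.77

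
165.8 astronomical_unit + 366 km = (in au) 165.8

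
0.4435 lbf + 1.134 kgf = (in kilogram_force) 1.335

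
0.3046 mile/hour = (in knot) 0.2647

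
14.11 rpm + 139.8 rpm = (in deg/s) 923.5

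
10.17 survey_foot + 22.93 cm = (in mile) 0.002069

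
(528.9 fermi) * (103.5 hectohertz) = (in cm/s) 5.474e-07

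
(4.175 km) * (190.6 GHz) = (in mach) 2.337e+12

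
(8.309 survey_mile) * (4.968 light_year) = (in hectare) 6.285e+16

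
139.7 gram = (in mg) 1.397e+05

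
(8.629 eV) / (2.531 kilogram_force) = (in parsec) 1.805e-36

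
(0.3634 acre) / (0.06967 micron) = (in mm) 2.111e+13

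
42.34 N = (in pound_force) 9.518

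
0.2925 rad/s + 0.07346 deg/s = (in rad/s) 0.2938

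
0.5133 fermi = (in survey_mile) 3.189e-19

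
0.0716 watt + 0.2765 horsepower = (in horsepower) 0.2766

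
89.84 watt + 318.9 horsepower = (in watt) 2.379e+05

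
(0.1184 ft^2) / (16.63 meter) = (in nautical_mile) 3.571e-07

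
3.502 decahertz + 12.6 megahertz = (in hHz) 1.26e+05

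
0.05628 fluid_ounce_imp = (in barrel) 1.006e-05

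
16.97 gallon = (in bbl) 0.404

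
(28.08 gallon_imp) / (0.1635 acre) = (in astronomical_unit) 1.29e-15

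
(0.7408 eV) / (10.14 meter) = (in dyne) 1.171e-15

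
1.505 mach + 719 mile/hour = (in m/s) 833.9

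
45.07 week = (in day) 315.5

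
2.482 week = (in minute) 2.502e+04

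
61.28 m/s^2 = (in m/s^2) 61.28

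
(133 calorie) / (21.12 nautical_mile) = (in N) 0.01423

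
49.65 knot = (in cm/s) 2554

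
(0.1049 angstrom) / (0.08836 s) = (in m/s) 1.187e-10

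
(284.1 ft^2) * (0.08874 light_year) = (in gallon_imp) 4.874e+18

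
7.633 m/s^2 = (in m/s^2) 7.633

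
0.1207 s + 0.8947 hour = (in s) 3221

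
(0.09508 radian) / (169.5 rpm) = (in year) 1.699e-10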